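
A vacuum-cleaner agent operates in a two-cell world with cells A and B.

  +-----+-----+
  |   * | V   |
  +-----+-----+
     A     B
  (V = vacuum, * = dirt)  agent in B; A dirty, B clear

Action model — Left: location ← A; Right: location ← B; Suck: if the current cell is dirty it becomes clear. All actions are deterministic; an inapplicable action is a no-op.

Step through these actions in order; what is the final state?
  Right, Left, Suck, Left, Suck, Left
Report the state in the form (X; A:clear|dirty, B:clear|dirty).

(A; A:clear, B:clear)

Right (#1): (B; A:dirty, B:clear)
Left (#2): (A; A:dirty, B:clear)
Suck (#3): (A; A:clear, B:clear)
Left (#4): (A; A:clear, B:clear)
Suck (#5): (A; A:clear, B:clear)
Left (#6): (A; A:clear, B:clear)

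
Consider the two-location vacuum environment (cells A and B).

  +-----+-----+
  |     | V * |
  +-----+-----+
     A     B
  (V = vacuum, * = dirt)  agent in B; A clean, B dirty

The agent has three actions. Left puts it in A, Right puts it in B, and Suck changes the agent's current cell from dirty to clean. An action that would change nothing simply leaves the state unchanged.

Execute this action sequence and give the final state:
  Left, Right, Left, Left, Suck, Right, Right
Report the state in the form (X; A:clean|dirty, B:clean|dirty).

(B; A:clean, B:dirty)

1) do Left; now (A; A:clean, B:dirty)
2) do Right; now (B; A:clean, B:dirty)
3) do Left; now (A; A:clean, B:dirty)
4) do Left; now (A; A:clean, B:dirty)
5) do Suck; now (A; A:clean, B:dirty)
6) do Right; now (B; A:clean, B:dirty)
7) do Right; now (B; A:clean, B:dirty)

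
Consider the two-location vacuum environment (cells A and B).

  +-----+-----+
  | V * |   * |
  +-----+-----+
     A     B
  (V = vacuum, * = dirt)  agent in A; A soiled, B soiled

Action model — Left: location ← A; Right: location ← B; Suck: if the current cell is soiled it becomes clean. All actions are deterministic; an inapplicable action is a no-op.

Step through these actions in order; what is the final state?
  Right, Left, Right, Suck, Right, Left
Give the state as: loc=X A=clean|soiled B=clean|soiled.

[1] after Right: loc=B A=soiled B=soiled
[2] after Left: loc=A A=soiled B=soiled
[3] after Right: loc=B A=soiled B=soiled
[4] after Suck: loc=B A=soiled B=clean
[5] after Right: loc=B A=soiled B=clean
[6] after Left: loc=A A=soiled B=clean

loc=A A=soiled B=clean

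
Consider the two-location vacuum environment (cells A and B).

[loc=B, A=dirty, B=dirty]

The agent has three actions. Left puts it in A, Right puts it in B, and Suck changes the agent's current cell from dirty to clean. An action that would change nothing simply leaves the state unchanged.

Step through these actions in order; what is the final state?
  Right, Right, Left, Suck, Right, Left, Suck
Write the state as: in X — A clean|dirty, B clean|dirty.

[1] after Right: in B — A dirty, B dirty
[2] after Right: in B — A dirty, B dirty
[3] after Left: in A — A dirty, B dirty
[4] after Suck: in A — A clean, B dirty
[5] after Right: in B — A clean, B dirty
[6] after Left: in A — A clean, B dirty
[7] after Suck: in A — A clean, B dirty

in A — A clean, B dirty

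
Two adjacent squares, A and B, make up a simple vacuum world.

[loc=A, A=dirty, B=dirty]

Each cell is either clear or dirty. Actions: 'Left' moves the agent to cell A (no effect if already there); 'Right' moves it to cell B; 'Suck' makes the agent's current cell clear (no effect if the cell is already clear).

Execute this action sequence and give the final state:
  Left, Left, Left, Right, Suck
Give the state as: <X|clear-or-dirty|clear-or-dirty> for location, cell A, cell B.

<B|dirty|clear>

step 1/5 (Left): <A|dirty|dirty>
step 2/5 (Left): <A|dirty|dirty>
step 3/5 (Left): <A|dirty|dirty>
step 4/5 (Right): <B|dirty|dirty>
step 5/5 (Suck): <B|dirty|clear>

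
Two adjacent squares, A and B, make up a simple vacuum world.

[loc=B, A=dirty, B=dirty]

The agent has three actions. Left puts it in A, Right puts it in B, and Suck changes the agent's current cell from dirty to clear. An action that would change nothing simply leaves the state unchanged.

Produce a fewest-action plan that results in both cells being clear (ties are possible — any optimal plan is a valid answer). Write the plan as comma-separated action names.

[1] after Suck: <B|dirty|clear>
[2] after Left: <A|dirty|clear>
[3] after Suck: <A|clear|clear>
min 3: Suck B + move + Suck A

Suck, Left, Suck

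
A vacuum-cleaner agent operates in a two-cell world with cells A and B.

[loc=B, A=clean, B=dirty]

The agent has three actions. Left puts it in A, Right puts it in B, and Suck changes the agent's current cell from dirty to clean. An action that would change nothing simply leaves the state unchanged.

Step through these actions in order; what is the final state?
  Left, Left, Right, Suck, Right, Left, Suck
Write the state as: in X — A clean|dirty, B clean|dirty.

1) do Left; now in A — A clean, B dirty
2) do Left; now in A — A clean, B dirty
3) do Right; now in B — A clean, B dirty
4) do Suck; now in B — A clean, B clean
5) do Right; now in B — A clean, B clean
6) do Left; now in A — A clean, B clean
7) do Suck; now in A — A clean, B clean

in A — A clean, B clean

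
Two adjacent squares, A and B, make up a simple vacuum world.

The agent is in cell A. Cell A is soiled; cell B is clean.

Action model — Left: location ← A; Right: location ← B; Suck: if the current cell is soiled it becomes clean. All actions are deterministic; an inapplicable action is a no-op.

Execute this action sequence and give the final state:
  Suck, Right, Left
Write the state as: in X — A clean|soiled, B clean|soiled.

in A — A clean, B clean

1. Suck → in A — A clean, B clean
2. Right → in B — A clean, B clean
3. Left → in A — A clean, B clean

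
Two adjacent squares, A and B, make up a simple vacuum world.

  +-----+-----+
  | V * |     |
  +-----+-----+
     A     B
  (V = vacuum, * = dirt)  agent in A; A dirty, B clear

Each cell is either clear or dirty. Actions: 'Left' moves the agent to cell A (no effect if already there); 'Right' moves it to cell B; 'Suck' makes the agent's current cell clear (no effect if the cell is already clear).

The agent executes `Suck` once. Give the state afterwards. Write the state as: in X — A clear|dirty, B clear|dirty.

start: in A — A dirty, B clear
step 1/1 (Suck): in A — A clear, B clear

in A — A clear, B clear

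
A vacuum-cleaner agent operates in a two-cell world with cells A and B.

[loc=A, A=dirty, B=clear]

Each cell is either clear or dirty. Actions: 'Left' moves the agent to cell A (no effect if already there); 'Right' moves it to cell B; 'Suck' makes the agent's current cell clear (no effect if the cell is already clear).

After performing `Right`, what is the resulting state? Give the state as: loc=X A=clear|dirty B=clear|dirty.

start: loc=A A=dirty B=clear
t=1 Right ⇒ loc=B A=dirty B=clear

loc=B A=dirty B=clear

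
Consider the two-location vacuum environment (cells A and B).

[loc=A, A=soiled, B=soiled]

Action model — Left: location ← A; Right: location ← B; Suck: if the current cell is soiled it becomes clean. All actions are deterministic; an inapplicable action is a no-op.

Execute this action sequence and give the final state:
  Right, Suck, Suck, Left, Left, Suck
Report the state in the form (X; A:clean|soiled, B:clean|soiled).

1) do Right; now (B; A:soiled, B:soiled)
2) do Suck; now (B; A:soiled, B:clean)
3) do Suck; now (B; A:soiled, B:clean)
4) do Left; now (A; A:soiled, B:clean)
5) do Left; now (A; A:soiled, B:clean)
6) do Suck; now (A; A:clean, B:clean)

(A; A:clean, B:clean)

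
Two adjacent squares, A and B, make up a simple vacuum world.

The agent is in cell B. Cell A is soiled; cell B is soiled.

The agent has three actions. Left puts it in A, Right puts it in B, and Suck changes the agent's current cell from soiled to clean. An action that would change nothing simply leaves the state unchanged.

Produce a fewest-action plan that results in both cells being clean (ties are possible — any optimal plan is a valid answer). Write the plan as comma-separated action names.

Suck, Left, Suck

1) do Suck; now <B|soiled|clean>
2) do Left; now <A|soiled|clean>
3) do Suck; now <A|clean|clean>
min 3: Suck B + move + Suck A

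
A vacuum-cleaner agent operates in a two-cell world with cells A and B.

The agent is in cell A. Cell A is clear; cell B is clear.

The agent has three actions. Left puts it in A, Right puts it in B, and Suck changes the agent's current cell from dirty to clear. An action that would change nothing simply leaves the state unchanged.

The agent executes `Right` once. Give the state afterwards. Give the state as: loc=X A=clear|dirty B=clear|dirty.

loc=B A=clear B=clear

start: loc=A A=clear B=clear
Right (#1): loc=B A=clear B=clear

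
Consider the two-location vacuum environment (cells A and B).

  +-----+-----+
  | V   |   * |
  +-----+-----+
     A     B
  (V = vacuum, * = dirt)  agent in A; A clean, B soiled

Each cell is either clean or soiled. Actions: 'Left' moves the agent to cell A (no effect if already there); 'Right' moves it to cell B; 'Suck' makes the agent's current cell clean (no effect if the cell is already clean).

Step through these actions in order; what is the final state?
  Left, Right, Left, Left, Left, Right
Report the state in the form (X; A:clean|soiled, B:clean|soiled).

(B; A:clean, B:soiled)

1) do Left; now (A; A:clean, B:soiled)
2) do Right; now (B; A:clean, B:soiled)
3) do Left; now (A; A:clean, B:soiled)
4) do Left; now (A; A:clean, B:soiled)
5) do Left; now (A; A:clean, B:soiled)
6) do Right; now (B; A:clean, B:soiled)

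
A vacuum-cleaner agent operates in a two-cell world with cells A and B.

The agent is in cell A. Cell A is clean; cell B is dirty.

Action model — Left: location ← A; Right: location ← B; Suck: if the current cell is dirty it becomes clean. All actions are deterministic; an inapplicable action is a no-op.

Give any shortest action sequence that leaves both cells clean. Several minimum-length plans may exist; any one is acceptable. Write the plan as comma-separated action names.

Right, Suck

1. Right → (B; A:clean, B:dirty)
2. Suck → (B; A:clean, B:clean)
min 2: go B then Suck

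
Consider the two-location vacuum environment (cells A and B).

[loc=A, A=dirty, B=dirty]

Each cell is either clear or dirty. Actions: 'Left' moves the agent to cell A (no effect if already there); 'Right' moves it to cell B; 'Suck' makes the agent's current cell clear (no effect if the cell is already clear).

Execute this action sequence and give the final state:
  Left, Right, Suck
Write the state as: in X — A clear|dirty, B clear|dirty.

in B — A dirty, B clear

t=1 Left ⇒ in A — A dirty, B dirty
t=2 Right ⇒ in B — A dirty, B dirty
t=3 Suck ⇒ in B — A dirty, B clear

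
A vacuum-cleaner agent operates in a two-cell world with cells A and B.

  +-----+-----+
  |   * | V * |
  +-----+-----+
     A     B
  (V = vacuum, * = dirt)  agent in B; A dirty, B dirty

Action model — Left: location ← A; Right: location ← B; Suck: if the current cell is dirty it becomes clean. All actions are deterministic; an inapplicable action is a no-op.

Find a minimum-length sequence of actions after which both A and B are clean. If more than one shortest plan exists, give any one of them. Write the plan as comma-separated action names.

Suck, Left, Suck

1) do Suck; now <B|dirty|clean>
2) do Left; now <A|dirty|clean>
3) do Suck; now <A|clean|clean>
min 3: Suck B + move + Suck A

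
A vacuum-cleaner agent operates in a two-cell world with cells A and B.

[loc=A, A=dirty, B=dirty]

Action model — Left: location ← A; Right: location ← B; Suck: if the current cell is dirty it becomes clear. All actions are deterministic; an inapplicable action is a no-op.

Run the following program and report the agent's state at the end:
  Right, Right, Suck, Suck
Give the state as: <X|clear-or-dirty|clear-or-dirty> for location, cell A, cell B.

<B|dirty|clear>

1. Right → <B|dirty|dirty>
2. Right → <B|dirty|dirty>
3. Suck → <B|dirty|clear>
4. Suck → <B|dirty|clear>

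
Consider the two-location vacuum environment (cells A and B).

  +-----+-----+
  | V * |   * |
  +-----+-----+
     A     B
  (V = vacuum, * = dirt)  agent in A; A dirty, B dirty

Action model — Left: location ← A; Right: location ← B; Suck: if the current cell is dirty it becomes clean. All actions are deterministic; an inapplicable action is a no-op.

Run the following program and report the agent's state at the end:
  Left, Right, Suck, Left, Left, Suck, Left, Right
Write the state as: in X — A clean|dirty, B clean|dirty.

in B — A clean, B clean

t=1 Left ⇒ in A — A dirty, B dirty
t=2 Right ⇒ in B — A dirty, B dirty
t=3 Suck ⇒ in B — A dirty, B clean
t=4 Left ⇒ in A — A dirty, B clean
t=5 Left ⇒ in A — A dirty, B clean
t=6 Suck ⇒ in A — A clean, B clean
t=7 Left ⇒ in A — A clean, B clean
t=8 Right ⇒ in B — A clean, B clean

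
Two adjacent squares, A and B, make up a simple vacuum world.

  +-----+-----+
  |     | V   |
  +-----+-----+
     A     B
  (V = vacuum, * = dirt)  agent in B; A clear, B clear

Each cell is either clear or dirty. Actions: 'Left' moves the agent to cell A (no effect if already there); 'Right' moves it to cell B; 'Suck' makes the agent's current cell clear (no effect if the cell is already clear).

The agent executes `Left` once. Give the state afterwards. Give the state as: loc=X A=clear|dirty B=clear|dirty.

start: loc=B A=clear B=clear
step 1/1 (Left): loc=A A=clear B=clear

loc=A A=clear B=clear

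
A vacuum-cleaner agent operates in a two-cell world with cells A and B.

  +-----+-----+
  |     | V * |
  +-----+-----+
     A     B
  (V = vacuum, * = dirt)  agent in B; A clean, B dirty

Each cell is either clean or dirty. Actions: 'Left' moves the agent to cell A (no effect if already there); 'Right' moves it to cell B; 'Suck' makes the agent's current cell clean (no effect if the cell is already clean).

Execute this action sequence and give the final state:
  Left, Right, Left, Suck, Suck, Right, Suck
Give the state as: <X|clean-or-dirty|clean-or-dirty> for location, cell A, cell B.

step 1/7 (Left): <A|clean|dirty>
step 2/7 (Right): <B|clean|dirty>
step 3/7 (Left): <A|clean|dirty>
step 4/7 (Suck): <A|clean|dirty>
step 5/7 (Suck): <A|clean|dirty>
step 6/7 (Right): <B|clean|dirty>
step 7/7 (Suck): <B|clean|clean>

<B|clean|clean>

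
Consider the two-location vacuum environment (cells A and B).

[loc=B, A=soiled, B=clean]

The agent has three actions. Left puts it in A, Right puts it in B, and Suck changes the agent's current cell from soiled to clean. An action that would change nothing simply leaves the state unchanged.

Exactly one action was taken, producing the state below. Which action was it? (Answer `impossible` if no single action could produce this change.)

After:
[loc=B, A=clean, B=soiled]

impossible

try  Left: loc=A A=soiled B=clean
try Right: loc=B A=soiled B=clean
try  Suck: loc=B A=soiled B=clean
no single action produces the after-state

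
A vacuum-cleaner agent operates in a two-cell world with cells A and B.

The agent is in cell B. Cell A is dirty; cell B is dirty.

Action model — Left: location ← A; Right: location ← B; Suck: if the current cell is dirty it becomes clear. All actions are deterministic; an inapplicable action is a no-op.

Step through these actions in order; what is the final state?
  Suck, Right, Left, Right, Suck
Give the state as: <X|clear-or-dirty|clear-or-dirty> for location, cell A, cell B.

1. Suck → <B|dirty|clear>
2. Right → <B|dirty|clear>
3. Left → <A|dirty|clear>
4. Right → <B|dirty|clear>
5. Suck → <B|dirty|clear>

<B|dirty|clear>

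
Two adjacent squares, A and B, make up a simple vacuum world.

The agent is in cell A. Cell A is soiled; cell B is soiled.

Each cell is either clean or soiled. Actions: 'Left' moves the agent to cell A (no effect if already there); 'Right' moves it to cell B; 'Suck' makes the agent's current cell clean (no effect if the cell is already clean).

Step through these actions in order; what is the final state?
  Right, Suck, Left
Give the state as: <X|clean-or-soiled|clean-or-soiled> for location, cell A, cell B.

1. Right → <B|soiled|soiled>
2. Suck → <B|soiled|clean>
3. Left → <A|soiled|clean>

<A|soiled|clean>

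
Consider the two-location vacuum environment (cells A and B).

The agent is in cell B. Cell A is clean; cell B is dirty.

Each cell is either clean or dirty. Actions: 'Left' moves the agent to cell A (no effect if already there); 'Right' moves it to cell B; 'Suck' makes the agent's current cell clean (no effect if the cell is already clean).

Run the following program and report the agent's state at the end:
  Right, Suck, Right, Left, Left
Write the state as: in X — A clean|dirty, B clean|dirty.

in A — A clean, B clean

1. Right → in B — A clean, B dirty
2. Suck → in B — A clean, B clean
3. Right → in B — A clean, B clean
4. Left → in A — A clean, B clean
5. Left → in A — A clean, B clean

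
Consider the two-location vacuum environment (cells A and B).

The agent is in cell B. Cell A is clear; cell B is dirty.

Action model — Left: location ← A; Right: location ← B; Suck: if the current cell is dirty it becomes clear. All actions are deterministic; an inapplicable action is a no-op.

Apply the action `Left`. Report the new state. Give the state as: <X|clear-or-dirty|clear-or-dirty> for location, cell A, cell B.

<A|clear|dirty>

start: <B|clear|dirty>
step 1/1 (Left): <A|clear|dirty>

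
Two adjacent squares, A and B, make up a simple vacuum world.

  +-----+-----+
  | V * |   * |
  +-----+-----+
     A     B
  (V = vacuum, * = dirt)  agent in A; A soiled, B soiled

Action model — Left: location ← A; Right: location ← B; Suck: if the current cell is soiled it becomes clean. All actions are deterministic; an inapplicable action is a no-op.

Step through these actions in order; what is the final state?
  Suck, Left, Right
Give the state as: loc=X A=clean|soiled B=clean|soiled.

loc=B A=clean B=soiled

1) do Suck; now loc=A A=clean B=soiled
2) do Left; now loc=A A=clean B=soiled
3) do Right; now loc=B A=clean B=soiled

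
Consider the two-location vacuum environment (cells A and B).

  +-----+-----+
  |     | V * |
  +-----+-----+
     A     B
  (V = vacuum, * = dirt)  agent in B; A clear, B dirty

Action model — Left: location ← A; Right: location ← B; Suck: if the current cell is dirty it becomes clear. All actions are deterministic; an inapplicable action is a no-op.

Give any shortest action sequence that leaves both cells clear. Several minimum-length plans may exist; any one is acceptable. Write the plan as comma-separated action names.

Suck

t=1 Suck ⇒ in B — A clear, B clear
min 1: B is dirty, one Suck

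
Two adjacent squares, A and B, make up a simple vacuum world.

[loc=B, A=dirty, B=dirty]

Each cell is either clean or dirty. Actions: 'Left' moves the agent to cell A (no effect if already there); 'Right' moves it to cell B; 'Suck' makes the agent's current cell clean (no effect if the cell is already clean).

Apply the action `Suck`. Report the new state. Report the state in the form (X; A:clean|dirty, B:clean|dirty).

start: (B; A:dirty, B:dirty)
1. Suck → (B; A:dirty, B:clean)

(B; A:dirty, B:clean)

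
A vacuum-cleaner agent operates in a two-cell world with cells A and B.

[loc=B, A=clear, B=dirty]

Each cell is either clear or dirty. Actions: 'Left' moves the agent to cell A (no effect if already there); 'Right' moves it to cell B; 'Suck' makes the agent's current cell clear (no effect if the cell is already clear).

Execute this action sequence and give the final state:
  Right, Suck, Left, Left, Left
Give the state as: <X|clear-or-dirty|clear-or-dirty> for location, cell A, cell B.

Right (#1): <B|clear|dirty>
Suck (#2): <B|clear|clear>
Left (#3): <A|clear|clear>
Left (#4): <A|clear|clear>
Left (#5): <A|clear|clear>

<A|clear|clear>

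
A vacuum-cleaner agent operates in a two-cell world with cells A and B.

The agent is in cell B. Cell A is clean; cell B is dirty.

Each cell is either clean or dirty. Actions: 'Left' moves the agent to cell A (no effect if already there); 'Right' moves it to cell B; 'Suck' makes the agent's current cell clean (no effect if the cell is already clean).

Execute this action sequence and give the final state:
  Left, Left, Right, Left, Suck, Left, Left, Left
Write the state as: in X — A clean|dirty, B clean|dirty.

in A — A clean, B dirty

1) do Left; now in A — A clean, B dirty
2) do Left; now in A — A clean, B dirty
3) do Right; now in B — A clean, B dirty
4) do Left; now in A — A clean, B dirty
5) do Suck; now in A — A clean, B dirty
6) do Left; now in A — A clean, B dirty
7) do Left; now in A — A clean, B dirty
8) do Left; now in A — A clean, B dirty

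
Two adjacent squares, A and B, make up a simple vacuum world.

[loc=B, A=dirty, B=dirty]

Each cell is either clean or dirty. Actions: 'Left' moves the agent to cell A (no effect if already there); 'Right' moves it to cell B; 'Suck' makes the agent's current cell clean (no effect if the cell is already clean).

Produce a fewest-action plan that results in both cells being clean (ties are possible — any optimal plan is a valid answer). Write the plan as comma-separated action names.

1. Suck → loc=B A=dirty B=clean
2. Left → loc=A A=dirty B=clean
3. Suck → loc=A A=clean B=clean
min 3: Suck B + move + Suck A

Suck, Left, Suck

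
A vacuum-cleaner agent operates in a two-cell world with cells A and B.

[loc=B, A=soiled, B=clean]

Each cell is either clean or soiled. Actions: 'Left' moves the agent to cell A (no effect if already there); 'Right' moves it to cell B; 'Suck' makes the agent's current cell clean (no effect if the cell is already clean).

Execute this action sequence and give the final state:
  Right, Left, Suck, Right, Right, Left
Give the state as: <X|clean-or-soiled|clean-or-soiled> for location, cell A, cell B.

1. Right → <B|soiled|clean>
2. Left → <A|soiled|clean>
3. Suck → <A|clean|clean>
4. Right → <B|clean|clean>
5. Right → <B|clean|clean>
6. Left → <A|clean|clean>

<A|clean|clean>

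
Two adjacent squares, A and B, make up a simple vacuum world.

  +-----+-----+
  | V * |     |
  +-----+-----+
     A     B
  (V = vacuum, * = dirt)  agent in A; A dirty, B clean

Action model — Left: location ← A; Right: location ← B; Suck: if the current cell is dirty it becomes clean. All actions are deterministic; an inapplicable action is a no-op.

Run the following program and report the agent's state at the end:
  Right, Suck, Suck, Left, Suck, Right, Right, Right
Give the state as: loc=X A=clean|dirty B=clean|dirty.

t=1 Right ⇒ loc=B A=dirty B=clean
t=2 Suck ⇒ loc=B A=dirty B=clean
t=3 Suck ⇒ loc=B A=dirty B=clean
t=4 Left ⇒ loc=A A=dirty B=clean
t=5 Suck ⇒ loc=A A=clean B=clean
t=6 Right ⇒ loc=B A=clean B=clean
t=7 Right ⇒ loc=B A=clean B=clean
t=8 Right ⇒ loc=B A=clean B=clean

loc=B A=clean B=clean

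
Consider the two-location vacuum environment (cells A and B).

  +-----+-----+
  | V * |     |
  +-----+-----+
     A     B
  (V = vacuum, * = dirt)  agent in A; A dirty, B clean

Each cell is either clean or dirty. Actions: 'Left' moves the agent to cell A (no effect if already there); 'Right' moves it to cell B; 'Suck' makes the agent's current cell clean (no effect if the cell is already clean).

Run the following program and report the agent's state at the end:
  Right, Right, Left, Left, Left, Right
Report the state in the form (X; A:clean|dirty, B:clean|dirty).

(B; A:dirty, B:clean)

step 1/6 (Right): (B; A:dirty, B:clean)
step 2/6 (Right): (B; A:dirty, B:clean)
step 3/6 (Left): (A; A:dirty, B:clean)
step 4/6 (Left): (A; A:dirty, B:clean)
step 5/6 (Left): (A; A:dirty, B:clean)
step 6/6 (Right): (B; A:dirty, B:clean)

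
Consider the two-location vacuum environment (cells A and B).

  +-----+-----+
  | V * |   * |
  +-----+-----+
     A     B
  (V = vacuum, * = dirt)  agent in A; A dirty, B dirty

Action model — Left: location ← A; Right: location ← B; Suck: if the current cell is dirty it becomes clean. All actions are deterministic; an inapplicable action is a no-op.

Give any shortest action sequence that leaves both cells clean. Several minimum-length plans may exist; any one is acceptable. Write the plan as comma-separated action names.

t=1 Suck ⇒ (A; A:clean, B:dirty)
t=2 Right ⇒ (B; A:clean, B:dirty)
t=3 Suck ⇒ (B; A:clean, B:clean)
min 3: Suck A + move + Suck B

Suck, Right, Suck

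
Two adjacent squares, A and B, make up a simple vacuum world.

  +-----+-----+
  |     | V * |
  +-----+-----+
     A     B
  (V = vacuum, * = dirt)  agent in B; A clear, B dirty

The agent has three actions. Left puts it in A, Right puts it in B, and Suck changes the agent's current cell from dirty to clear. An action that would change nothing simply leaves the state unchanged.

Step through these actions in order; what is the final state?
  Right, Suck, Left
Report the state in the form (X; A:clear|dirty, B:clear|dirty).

(A; A:clear, B:clear)

1) do Right; now (B; A:clear, B:dirty)
2) do Suck; now (B; A:clear, B:clear)
3) do Left; now (A; A:clear, B:clear)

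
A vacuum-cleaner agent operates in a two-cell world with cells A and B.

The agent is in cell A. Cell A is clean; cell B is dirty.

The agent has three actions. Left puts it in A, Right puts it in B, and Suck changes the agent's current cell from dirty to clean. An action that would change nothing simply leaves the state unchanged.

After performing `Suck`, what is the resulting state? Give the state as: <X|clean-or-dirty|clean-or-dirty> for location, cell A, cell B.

<A|clean|dirty>

start: <A|clean|dirty>
1. Suck → <A|clean|dirty>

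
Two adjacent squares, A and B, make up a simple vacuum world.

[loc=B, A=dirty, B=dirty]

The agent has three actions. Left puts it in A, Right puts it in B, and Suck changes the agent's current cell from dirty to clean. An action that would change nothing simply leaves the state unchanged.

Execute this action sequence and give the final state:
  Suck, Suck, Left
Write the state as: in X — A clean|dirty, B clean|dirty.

Suck (#1): in B — A dirty, B clean
Suck (#2): in B — A dirty, B clean
Left (#3): in A — A dirty, B clean

in A — A dirty, B clean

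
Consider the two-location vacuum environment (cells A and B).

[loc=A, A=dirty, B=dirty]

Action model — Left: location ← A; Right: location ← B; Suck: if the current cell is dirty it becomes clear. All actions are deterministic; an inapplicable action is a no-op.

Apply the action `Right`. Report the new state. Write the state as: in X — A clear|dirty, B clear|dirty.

start: in A — A dirty, B dirty
1. Right → in B — A dirty, B dirty

in B — A dirty, B dirty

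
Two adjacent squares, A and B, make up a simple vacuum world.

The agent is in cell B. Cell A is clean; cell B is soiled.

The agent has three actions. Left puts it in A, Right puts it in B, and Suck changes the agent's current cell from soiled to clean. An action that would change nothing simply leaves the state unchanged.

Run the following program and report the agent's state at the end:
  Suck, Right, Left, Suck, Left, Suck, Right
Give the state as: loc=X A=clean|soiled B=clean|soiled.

loc=B A=clean B=clean

[1] after Suck: loc=B A=clean B=clean
[2] after Right: loc=B A=clean B=clean
[3] after Left: loc=A A=clean B=clean
[4] after Suck: loc=A A=clean B=clean
[5] after Left: loc=A A=clean B=clean
[6] after Suck: loc=A A=clean B=clean
[7] after Right: loc=B A=clean B=clean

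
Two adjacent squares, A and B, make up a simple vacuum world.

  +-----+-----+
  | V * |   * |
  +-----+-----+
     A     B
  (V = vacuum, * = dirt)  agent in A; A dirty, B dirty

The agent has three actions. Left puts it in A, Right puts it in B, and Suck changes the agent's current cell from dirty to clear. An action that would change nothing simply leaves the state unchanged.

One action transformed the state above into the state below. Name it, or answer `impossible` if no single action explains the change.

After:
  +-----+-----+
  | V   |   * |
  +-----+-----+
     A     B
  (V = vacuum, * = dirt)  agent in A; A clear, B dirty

try  Left: (A; A:dirty, B:dirty)
try Right: (B; A:dirty, B:dirty)
try  Suck: (A; A:clear, B:dirty)  ← match

Suck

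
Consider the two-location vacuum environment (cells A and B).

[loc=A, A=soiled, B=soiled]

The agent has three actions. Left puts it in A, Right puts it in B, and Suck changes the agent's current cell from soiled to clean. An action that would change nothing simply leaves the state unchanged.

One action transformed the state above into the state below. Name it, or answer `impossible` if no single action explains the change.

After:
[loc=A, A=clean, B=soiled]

Suck

try  Left: loc=A A=soiled B=soiled
try Right: loc=B A=soiled B=soiled
try  Suck: loc=A A=clean B=soiled  ← match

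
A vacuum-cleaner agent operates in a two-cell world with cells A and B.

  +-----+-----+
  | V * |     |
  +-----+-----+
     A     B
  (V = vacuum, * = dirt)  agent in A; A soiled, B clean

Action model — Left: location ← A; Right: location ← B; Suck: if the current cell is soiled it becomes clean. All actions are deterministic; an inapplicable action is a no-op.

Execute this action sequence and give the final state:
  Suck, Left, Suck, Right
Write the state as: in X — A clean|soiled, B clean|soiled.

in B — A clean, B clean

Suck (#1): in A — A clean, B clean
Left (#2): in A — A clean, B clean
Suck (#3): in A — A clean, B clean
Right (#4): in B — A clean, B clean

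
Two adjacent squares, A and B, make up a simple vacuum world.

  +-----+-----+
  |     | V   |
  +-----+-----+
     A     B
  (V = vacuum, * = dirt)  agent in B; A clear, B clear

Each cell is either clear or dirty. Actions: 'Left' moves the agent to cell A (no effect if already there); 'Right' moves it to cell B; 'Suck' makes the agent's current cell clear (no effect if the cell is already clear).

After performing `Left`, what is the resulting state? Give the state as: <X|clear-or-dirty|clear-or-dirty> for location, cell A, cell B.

start: <B|clear|clear>
step 1/1 (Left): <A|clear|clear>

<A|clear|clear>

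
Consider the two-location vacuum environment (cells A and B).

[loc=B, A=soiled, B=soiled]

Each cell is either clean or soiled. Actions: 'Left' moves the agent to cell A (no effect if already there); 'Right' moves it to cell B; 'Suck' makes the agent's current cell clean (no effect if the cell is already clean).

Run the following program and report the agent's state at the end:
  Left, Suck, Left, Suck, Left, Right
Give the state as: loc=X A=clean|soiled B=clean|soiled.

step 1/6 (Left): loc=A A=soiled B=soiled
step 2/6 (Suck): loc=A A=clean B=soiled
step 3/6 (Left): loc=A A=clean B=soiled
step 4/6 (Suck): loc=A A=clean B=soiled
step 5/6 (Left): loc=A A=clean B=soiled
step 6/6 (Right): loc=B A=clean B=soiled

loc=B A=clean B=soiled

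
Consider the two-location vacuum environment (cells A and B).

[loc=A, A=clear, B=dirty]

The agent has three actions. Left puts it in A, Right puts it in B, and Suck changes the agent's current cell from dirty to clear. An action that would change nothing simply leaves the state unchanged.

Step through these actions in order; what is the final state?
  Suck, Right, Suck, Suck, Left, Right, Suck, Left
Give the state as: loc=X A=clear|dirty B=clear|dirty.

Suck (#1): loc=A A=clear B=dirty
Right (#2): loc=B A=clear B=dirty
Suck (#3): loc=B A=clear B=clear
Suck (#4): loc=B A=clear B=clear
Left (#5): loc=A A=clear B=clear
Right (#6): loc=B A=clear B=clear
Suck (#7): loc=B A=clear B=clear
Left (#8): loc=A A=clear B=clear

loc=A A=clear B=clear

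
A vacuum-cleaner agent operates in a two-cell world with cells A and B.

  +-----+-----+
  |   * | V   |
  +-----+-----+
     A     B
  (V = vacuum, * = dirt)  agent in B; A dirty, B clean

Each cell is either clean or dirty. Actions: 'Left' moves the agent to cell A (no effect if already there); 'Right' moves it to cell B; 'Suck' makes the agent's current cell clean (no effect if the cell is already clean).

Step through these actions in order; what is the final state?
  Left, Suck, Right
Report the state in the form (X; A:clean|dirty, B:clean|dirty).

1. Left → (A; A:dirty, B:clean)
2. Suck → (A; A:clean, B:clean)
3. Right → (B; A:clean, B:clean)

(B; A:clean, B:clean)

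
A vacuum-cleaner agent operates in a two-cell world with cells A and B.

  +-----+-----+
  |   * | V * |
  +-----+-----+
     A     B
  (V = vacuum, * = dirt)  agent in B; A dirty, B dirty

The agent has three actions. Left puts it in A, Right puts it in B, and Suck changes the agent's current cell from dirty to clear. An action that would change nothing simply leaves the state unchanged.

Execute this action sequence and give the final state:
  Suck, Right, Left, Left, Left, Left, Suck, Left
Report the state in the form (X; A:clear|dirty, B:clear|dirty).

(A; A:clear, B:clear)

step 1/8 (Suck): (B; A:dirty, B:clear)
step 2/8 (Right): (B; A:dirty, B:clear)
step 3/8 (Left): (A; A:dirty, B:clear)
step 4/8 (Left): (A; A:dirty, B:clear)
step 5/8 (Left): (A; A:dirty, B:clear)
step 6/8 (Left): (A; A:dirty, B:clear)
step 7/8 (Suck): (A; A:clear, B:clear)
step 8/8 (Left): (A; A:clear, B:clear)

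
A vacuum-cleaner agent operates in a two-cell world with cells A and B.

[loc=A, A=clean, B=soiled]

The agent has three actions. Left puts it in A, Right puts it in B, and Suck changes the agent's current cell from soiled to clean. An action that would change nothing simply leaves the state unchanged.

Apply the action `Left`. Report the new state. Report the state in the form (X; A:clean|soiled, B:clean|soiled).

start: (A; A:clean, B:soiled)
t=1 Left ⇒ (A; A:clean, B:soiled)

(A; A:clean, B:soiled)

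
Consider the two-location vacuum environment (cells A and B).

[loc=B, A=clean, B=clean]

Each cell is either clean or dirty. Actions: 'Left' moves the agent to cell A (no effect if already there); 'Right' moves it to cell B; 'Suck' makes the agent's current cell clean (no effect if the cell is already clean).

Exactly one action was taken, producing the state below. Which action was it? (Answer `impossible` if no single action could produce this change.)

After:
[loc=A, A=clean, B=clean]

Left

try  Left: <A|clean|clean>  ← match
try Right: <B|clean|clean>
try  Suck: <B|clean|clean>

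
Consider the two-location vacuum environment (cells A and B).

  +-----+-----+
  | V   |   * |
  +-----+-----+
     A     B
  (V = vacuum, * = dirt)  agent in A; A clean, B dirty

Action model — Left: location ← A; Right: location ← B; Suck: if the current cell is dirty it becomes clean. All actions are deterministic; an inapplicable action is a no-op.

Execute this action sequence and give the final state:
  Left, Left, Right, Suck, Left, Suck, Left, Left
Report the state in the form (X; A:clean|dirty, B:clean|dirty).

Left (#1): (A; A:clean, B:dirty)
Left (#2): (A; A:clean, B:dirty)
Right (#3): (B; A:clean, B:dirty)
Suck (#4): (B; A:clean, B:clean)
Left (#5): (A; A:clean, B:clean)
Suck (#6): (A; A:clean, B:clean)
Left (#7): (A; A:clean, B:clean)
Left (#8): (A; A:clean, B:clean)

(A; A:clean, B:clean)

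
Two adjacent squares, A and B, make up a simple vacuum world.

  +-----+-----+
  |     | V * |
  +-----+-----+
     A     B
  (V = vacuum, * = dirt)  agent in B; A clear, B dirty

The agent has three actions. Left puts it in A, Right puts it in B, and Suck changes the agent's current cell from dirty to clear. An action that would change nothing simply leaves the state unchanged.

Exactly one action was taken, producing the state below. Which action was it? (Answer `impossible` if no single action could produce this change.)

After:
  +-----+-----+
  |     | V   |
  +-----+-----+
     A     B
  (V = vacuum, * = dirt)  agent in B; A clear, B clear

try  Left: (A; A:clear, B:dirty)
try Right: (B; A:clear, B:dirty)
try  Suck: (B; A:clear, B:clear)  ← match

Suck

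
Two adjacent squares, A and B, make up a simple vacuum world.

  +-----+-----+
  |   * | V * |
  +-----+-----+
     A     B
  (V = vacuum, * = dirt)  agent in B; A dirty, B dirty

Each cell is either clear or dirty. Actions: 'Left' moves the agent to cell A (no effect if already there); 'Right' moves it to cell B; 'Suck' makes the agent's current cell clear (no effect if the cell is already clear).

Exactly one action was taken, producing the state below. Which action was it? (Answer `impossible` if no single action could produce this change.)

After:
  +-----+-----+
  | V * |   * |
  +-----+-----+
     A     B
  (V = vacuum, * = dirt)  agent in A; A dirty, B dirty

Left

try  Left: (A; A:dirty, B:dirty)  ← match
try Right: (B; A:dirty, B:dirty)
try  Suck: (B; A:dirty, B:clear)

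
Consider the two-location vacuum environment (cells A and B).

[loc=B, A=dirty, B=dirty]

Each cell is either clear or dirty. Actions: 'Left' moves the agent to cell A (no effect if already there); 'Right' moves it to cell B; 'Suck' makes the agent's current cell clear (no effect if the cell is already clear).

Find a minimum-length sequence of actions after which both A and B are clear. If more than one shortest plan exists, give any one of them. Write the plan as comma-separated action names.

Suck, Left, Suck

t=1 Suck ⇒ (B; A:dirty, B:clear)
t=2 Left ⇒ (A; A:dirty, B:clear)
t=3 Suck ⇒ (A; A:clear, B:clear)
min 3: Suck B + move + Suck A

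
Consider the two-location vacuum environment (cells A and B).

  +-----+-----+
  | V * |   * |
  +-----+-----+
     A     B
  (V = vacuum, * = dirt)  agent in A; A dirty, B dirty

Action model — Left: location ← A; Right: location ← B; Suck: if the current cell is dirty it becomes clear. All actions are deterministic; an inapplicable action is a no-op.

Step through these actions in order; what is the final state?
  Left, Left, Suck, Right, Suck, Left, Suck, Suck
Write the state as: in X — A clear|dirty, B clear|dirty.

Left (#1): in A — A dirty, B dirty
Left (#2): in A — A dirty, B dirty
Suck (#3): in A — A clear, B dirty
Right (#4): in B — A clear, B dirty
Suck (#5): in B — A clear, B clear
Left (#6): in A — A clear, B clear
Suck (#7): in A — A clear, B clear
Suck (#8): in A — A clear, B clear

in A — A clear, B clear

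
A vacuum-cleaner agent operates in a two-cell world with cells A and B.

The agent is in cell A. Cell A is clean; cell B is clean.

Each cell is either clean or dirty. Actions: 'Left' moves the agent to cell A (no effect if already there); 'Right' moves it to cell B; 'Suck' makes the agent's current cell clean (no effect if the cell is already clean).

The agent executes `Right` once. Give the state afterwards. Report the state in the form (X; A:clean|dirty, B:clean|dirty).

start: (A; A:clean, B:clean)
1. Right → (B; A:clean, B:clean)

(B; A:clean, B:clean)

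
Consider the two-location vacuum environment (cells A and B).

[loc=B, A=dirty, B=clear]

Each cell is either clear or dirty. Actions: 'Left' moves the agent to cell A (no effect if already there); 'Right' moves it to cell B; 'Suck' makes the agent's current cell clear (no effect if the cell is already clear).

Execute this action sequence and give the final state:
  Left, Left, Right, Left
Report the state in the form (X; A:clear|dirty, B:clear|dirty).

(A; A:dirty, B:clear)

t=1 Left ⇒ (A; A:dirty, B:clear)
t=2 Left ⇒ (A; A:dirty, B:clear)
t=3 Right ⇒ (B; A:dirty, B:clear)
t=4 Left ⇒ (A; A:dirty, B:clear)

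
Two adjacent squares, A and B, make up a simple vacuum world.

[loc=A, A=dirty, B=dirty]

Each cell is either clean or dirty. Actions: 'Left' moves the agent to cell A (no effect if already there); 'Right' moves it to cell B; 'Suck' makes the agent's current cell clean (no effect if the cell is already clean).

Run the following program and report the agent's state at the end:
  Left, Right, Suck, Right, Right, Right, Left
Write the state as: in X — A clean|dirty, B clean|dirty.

in A — A dirty, B clean

1) do Left; now in A — A dirty, B dirty
2) do Right; now in B — A dirty, B dirty
3) do Suck; now in B — A dirty, B clean
4) do Right; now in B — A dirty, B clean
5) do Right; now in B — A dirty, B clean
6) do Right; now in B — A dirty, B clean
7) do Left; now in A — A dirty, B clean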